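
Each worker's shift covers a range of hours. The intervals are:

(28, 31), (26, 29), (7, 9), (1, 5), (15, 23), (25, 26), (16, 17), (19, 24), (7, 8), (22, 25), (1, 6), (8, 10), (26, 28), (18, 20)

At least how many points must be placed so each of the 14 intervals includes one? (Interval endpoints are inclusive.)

6

By right end: [1,5]  [1,6]  [7,8]  [7,9]  [8,10]  [16,17]  [18,20]  [15,23]  [19,24]  [22,25]  [25,26]  [26,28]  [26,29]  [28,31]
[1,5] uncovered → point at 5; [7,8] uncovered → point at 8; [16,17] uncovered → point at 17; [18,20] uncovered → point at 20; [22,25] uncovered → point at 25; [26,28] uncovered → point at 28.
Points: 5, 8, 17, 20, 25, 28 (6 total).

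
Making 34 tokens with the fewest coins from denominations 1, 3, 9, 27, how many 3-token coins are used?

2

Greedy: take as many of the largest coin as possible, then repeat with the remainder.
34 = 1×27 + 2×3 + 1×1
Count of 3: 2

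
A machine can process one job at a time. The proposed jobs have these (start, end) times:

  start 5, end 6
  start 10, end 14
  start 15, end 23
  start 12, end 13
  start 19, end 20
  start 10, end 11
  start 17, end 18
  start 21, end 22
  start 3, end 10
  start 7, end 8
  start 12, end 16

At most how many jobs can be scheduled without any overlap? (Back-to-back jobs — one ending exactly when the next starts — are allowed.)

Greedy by earliest finish: after sorting by end time, pick each interval compatible with the last pick.
By end time: (5,6), (7,8), (3,10), (10,11), (12,13), (10,14), (12,16), (17,18), (19,20), (21,22), (15,23).
Pick (5,6); next start ≥ 6 → (7,8); next start ≥ 8 → (10,11); next start ≥ 11 → (12,13); next start ≥ 13 → (17,18); next start ≥ 18 → (19,20); next start ≥ 20 → (21,22).
Selected 7 jobs.

7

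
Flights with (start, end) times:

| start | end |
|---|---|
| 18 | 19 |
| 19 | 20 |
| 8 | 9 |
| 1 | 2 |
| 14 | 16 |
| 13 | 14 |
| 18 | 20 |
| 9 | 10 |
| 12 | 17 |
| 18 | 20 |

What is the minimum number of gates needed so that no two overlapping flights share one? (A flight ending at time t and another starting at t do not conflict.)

Count concurrent intervals with a sweep; the peak is the room count.
starts: [1, 8, 9, 12, 13, 14, 18, 18, 18, 19]
ends:   [2, 9, 10, 14, 16, 17, 19, 20, 20, 20]
s1→1 e2→0 s8→1 e9→0 s9→1 e10→0 s12→1 s13→2 e14→1 s14→2 e16→1 e17→0 s18→1 s18→2 s18→3  — peak 3.

3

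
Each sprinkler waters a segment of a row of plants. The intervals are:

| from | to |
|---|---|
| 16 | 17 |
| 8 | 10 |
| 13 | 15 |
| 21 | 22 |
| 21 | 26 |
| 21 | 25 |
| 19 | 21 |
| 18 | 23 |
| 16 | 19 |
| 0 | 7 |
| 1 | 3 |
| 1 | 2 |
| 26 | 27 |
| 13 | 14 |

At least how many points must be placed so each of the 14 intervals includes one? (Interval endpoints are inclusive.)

Process intervals by earliest right end; each time one isn't hit yet, stab at its right endpoint.
Sorted: [1,2] [1,3] [0,7] [8,10] [13,14] [13,15] [16,17] [16,19] [19,21] [21,22] [18,23] [21,25] [21,26] [26,27]
{[1,2],[1,3],[0,7]} hit by 2; {[8,10]} hit by 10; {[13,14],[13,15]} hit by 14; {[16,17],[16,19]} hit by 17; {[19,21],[21,22],[18,23],[21,25],[21,26]} hit by 21; {[26,27]} hit by 27.
Points: 2, 10, 14, 17, 21, 27 (6 total).

6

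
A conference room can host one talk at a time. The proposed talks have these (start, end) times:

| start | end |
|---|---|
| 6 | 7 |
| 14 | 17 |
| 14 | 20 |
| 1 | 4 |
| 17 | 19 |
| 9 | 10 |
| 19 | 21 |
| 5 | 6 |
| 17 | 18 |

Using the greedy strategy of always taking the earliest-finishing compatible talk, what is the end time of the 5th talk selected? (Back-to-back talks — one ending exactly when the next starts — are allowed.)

Sort by end time and greedily take each interval whose start is ≥ the last chosen end.
By end time: (1,4), (5,6), (6,7), (9,10), (14,17), (17,18), (17,19), (14,20), (19,21).
Pick (1,4); next start ≥ 4 → (5,6); next start ≥ 6 → (6,7); next start ≥ 7 → (9,10); next start ≥ 10 → (14,17); next start ≥ 17 → (17,18); next start ≥ 18 → (19,21).
Selected: (1,4) (5,6) (6,7) (9,10) (14,17) (17,18) (19,21)

17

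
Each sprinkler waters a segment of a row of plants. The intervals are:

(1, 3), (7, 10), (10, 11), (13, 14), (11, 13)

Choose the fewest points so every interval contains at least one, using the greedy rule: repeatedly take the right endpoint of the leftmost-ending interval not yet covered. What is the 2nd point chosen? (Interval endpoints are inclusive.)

10

By right end: [1,3]  [7,10]  [10,11]  [11,13]  [13,14]
[1,3] uncovered → point at 3; [7,10] uncovered → point at 10; [11,13] uncovered → point at 13.
Points: 3, 10, 13 (3 total).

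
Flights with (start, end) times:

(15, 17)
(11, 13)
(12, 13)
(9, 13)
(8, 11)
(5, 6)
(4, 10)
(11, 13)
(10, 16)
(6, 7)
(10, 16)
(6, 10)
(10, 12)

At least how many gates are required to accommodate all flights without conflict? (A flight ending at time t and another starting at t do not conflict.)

The answer is the maximum number of intervals overlapping at any instant.
Events (time:±→running): 4:+→1 5:+→2 6:-→1 6:+→2 6:+→3 7:-→2 8:+→3 9:+→4 10:-→3 10:-→2 10:+→3 10:+→4 10:+→5 11:-→4 11:+→5 11:+→6 … peak 6.

6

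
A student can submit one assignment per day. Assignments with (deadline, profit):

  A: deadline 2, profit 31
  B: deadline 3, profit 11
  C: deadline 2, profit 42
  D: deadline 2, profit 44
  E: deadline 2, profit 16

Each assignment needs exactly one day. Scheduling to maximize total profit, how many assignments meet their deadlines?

Profit order: D=44 C=42 A=31 E=16 B=11
Assign: D→slot 2, C→slot 1, A skipped, E skipped, B→slot 3.
Slots: [1:C] [2:D] [3:B]
3 of 5 scheduled.

3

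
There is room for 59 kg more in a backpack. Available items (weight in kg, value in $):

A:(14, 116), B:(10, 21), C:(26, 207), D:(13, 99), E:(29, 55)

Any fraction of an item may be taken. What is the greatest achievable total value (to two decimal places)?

434.60

Sort by value per unit weight and fill in that order.
Ratios (sorted): A 8.29, C 7.96, D 7.62, B 2.10, E 1.90
take A (14 @ 116); take C (26 @ 207); take D (13 @ 99); take 6/10 of B → 12.60. Capacity used 59/59.
Total value = 434.60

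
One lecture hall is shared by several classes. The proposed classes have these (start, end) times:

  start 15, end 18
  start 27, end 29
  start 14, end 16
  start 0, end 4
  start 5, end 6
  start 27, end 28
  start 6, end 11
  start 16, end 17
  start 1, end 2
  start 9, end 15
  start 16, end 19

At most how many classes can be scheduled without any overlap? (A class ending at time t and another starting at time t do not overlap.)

Sorted by end: (1,2)  (0,4)  (5,6)  (6,11)  (9,15)  (14,16)  (16,17)  (15,18)  (16,19)  (27,28)  (27,29)
take (1,2); take (5,6); take (6,11); skip (9,15); take (14,16); take (16,17); skip (16,19); take (27,28).
Selected 6 classes.

6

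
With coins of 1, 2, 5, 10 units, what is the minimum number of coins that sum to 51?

51 = 5×10 + 1×1
Total coins = 5 + 1 = 6

6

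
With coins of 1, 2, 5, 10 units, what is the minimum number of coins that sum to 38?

Greedy: take as many of the largest coin as possible, then repeat with the remainder.
38 − 3×10→8 − 1×5→3 − 1×2→1 − 1×1→0
Total coins = 3 + 1 + 1 + 1 = 6

6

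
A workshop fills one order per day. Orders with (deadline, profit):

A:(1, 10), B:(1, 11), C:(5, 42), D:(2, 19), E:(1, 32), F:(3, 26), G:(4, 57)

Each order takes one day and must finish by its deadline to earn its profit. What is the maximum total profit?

176

By profit: G(d4,57), C(d5,42), E(d1,32), F(d3,26), D(d2,19), B(d1,11), A(d1,10)
G→slot 4; C→slot 5; E→slot 1; F→slot 3; D→slot 2; B skipped; A skipped.
Profit = 32 + 19 + 26 + 57 + 42 = 176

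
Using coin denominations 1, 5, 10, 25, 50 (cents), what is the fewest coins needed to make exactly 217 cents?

217 = 4×50 + 1×10 + 1×5 + 2×1
Total coins = 4 + 1 + 1 + 2 = 8

8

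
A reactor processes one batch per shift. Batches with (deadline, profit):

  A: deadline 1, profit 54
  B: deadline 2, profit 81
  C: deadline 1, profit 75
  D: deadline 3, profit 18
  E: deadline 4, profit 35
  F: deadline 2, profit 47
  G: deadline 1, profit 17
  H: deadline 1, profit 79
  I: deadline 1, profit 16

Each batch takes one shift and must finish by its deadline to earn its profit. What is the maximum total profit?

By profit: B(d2,81), H(d1,79), C(d1,75), A(d1,54), F(d2,47), E(d4,35), D(d3,18), G(d1,17), I(d1,16)
B→slot 2; H→slot 1; C skipped; A skipped; F skipped; E→slot 4; D→slot 3; G skipped; I skipped.
Profit = 79 + 81 + 18 + 35 = 213

213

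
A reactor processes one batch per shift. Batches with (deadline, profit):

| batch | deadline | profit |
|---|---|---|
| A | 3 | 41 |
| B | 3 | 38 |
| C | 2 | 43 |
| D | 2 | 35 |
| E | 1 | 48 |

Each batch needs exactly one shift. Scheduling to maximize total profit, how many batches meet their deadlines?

3

Take jobs in profit order; each goes to the latest open slot no later than its deadline.
By profit: E(d1,48), C(d2,43), A(d3,41), B(d3,38), D(d2,35)
E→slot 1; C→slot 2; A→slot 3; B skipped; D skipped.
3 of 5 scheduled.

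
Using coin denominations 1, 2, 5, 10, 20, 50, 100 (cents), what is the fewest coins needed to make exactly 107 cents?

3

107 − 1×100→7 − 1×5→2 − 1×2→0
Total coins = 1 + 1 + 1 = 3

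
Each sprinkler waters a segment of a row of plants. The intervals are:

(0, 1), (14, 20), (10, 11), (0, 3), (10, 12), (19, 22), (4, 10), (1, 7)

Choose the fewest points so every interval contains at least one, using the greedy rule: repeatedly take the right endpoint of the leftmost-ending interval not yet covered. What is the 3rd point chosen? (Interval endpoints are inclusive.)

Sort by right endpoint; whenever an interval is uncovered, place a point at its right end.
By right end: [0,1]  [0,3]  [1,7]  [4,10]  [10,11]  [10,12]  [14,20]  [19,22]
[0,1] uncovered → point at 1; [4,10] uncovered → point at 10; [14,20] uncovered → point at 20.
Points: 1, 10, 20 (3 total).

20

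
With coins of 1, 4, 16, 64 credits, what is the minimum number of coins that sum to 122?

8

Use the largest denomination that fits, subtract, and repeat.
122 − 1×64→58 − 3×16→10 − 2×4→2 − 2×1→0
Total coins = 1 + 3 + 2 + 2 = 8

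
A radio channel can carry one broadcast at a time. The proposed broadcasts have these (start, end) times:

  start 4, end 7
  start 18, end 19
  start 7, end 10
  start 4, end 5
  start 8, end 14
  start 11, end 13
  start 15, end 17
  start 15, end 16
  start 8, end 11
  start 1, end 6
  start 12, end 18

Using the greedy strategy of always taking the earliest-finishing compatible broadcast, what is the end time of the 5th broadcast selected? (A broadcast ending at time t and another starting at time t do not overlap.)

Order by finish time; keep every interval that doesn't clash with the previous kept one.
Sorted by end: (4,5)  (1,6)  (4,7)  (7,10)  (8,11)  (11,13)  (8,14)  (15,16)  (15,17)  (12,18)  (18,19)
take (4,5); skip (1,6); take (7,10); skip (8,11); take (11,13); take (15,16); take (18,19).
Selected: (4,5) (7,10) (11,13) (15,16) (18,19)

19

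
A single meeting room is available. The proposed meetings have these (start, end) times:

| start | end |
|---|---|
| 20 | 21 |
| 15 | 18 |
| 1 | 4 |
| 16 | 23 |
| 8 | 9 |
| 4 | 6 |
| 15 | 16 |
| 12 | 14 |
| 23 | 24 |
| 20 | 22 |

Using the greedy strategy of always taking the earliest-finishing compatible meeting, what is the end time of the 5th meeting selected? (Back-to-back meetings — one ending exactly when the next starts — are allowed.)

16

Greedy by earliest finish: after sorting by end time, pick each interval compatible with the last pick.
Sorted by end: (1,4)  (4,6)  (8,9)  (12,14)  (15,16)  (15,18)  (20,21)  (20,22)  (16,23)  (23,24)
take (1,4); take (4,6); take (8,9); take (12,14); take (15,16); take (20,21); skip (16,23); take (23,24).
Selected: (1,4) (4,6) (8,9) (12,14) (15,16) (20,21) (23,24)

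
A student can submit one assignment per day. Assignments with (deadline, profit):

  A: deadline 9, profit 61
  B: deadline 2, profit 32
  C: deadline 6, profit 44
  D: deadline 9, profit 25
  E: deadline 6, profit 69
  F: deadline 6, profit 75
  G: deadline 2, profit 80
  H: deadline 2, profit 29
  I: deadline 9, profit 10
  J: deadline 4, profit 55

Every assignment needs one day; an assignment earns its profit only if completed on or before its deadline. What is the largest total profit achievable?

Sort by profit descending; place each in the latest free slot ≤ its deadline.
Profit order: G=80 F=75 E=69 A=61 J=55 C=44 B=32 H=29 D=25 I=10
Assign: G→slot 2, F→slot 6, E→slot 5, A→slot 9, J→slot 4, C→slot 3, B→slot 1, H skipped, D→slot 8, I→slot 7.
Slots: [1:B] [2:G] [3:C] [4:J] [5:E] [6:F] [7:I] [8:D] [9:A]
Profit = 32 + 80 + 44 + 55 + 69 + 75 + 10 + 25 + 61 = 451

451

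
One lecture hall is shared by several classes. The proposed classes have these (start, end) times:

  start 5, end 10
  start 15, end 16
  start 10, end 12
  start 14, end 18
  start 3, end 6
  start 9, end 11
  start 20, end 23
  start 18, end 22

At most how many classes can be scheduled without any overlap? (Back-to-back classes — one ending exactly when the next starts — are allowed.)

By end time: (3,6), (5,10), (9,11), (10,12), (15,16), (14,18), (18,22), (20,23).
Pick (3,6); next start ≥ 6 → (9,11); next start ≥ 11 → (15,16); next start ≥ 16 → (18,22).
Selected 4 classes.

4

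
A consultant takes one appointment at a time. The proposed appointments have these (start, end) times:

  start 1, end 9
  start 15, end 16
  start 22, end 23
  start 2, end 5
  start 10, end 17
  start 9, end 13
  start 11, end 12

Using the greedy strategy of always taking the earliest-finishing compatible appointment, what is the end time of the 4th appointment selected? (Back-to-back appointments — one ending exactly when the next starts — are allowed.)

23

By end time: (2,5), (1,9), (11,12), (9,13), (15,16), (10,17), (22,23).
Pick (2,5); next start ≥ 5 → (11,12); next start ≥ 12 → (15,16); next start ≥ 16 → (22,23).
Selected: (2,5) (11,12) (15,16) (22,23)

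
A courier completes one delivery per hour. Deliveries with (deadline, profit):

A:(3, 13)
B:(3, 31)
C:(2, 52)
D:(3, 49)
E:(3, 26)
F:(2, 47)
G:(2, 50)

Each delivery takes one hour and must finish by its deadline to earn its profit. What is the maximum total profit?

Sort by profit descending; place each in the latest free slot ≤ its deadline.
Profit order: C=52 G=50 D=49 F=47 B=31 E=26 A=13
Assign: C→slot 2, G→slot 1, D→slot 3, F skipped, B skipped, E skipped, A skipped.
Slots: [1:G] [2:C] [3:D]
Profit = 50 + 52 + 49 = 151

151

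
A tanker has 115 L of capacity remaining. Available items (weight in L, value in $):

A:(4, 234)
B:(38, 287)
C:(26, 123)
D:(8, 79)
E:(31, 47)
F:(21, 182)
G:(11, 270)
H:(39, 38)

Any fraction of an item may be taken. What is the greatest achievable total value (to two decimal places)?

1185.61

Greedy by value/weight ratio, highest first.
Order: A (234/4=58.50) > G (270/11=24.55) > D (79/8=9.88) > F (182/21=8.67) > B (287/38=7.55) > C (123/26=4.73) > E (47/31=1.52) > H (38/39=0.97)
Fill: take A (4 @ 234) → take G (11 @ 270) → take D (8 @ 79) → take F (21 @ 182) → take B (38 @ 287) → take C (26 @ 123) → take 7/31 of E → 10.61; 115/115 used.
Total value = 1185.61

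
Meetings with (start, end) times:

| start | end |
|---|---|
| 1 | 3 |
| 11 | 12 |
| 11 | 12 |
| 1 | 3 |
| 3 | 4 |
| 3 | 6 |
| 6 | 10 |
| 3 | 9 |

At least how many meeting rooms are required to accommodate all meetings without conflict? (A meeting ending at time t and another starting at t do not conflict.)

3

Count concurrent intervals with a sweep; the peak is the room count.
starts: [1, 1, 3, 3, 3, 6, 11, 11]
ends:   [3, 3, 4, 6, 9, 10, 12, 12]
s1→1 s1→2 e3→1 e3→0 s3→1 s3→2 s3→3  — peak 3.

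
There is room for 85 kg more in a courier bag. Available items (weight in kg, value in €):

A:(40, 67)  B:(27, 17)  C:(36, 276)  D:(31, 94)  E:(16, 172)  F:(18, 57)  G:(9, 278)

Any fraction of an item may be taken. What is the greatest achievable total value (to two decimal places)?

Sort by value per unit weight and fill in that order.
Ratios (sorted): G 30.89, E 10.75, C 7.67, F 3.17, D 3.03, A 1.68, B 0.63
take G (9 @ 278); take E (16 @ 172); take C (36 @ 276); take F (18 @ 57); take 6/31 of D → 18.19. Capacity used 85/85.
Total value = 801.19

801.19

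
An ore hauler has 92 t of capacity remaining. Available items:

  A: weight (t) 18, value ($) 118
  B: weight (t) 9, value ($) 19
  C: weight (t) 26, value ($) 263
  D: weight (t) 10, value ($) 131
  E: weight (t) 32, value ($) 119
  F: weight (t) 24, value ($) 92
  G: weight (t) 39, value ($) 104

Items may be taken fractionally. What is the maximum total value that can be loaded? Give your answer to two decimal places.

Order: D (131/10=13.10) > C (263/26=10.12) > A (118/18=6.56) > F (92/24=3.83) > E (119/32=3.72) > G (104/39=2.67) > B (19/9=2.11)
Fill: take D (10 @ 131) → take C (26 @ 263) → take A (18 @ 118) → take F (24 @ 92) → take 14/32 of E → 52.06; 92/92 used.
Total value = 656.06

656.06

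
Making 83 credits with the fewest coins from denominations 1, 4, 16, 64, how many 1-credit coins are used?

Greedy: take as many of the largest coin as possible, then repeat with the remainder.
83 = 1×64 + 1×16 + 3×1
Count of 1: 3

3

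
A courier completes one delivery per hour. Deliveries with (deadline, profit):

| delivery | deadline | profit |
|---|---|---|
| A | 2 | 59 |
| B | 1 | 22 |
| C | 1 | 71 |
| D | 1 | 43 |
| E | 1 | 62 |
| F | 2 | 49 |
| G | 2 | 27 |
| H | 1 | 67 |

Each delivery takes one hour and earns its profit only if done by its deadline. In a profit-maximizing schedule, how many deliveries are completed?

Take jobs in profit order; each goes to the latest open slot no later than its deadline.
Profit order: C=71 H=67 E=62 A=59 F=49 D=43 G=27 B=22
Assign: C→slot 1, H skipped, E skipped, A→slot 2, F skipped, D skipped, G skipped, B skipped.
Slots: [1:C] [2:A]
2 of 8 scheduled.

2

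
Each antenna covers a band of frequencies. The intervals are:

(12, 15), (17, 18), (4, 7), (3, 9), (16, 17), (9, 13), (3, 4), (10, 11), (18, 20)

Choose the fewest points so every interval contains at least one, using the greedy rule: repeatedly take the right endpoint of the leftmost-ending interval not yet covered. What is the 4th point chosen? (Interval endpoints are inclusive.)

17

Process intervals by earliest right end; each time one isn't hit yet, stab at its right endpoint.
By right end: [3,4]  [4,7]  [3,9]  [10,11]  [9,13]  [12,15]  [16,17]  [17,18]  [18,20]
[3,4] uncovered → point at 4; [10,11] uncovered → point at 11; [12,15] uncovered → point at 15; [16,17] uncovered → point at 17; [18,20] uncovered → point at 20.
Points: 4, 11, 15, 17, 20 (5 total).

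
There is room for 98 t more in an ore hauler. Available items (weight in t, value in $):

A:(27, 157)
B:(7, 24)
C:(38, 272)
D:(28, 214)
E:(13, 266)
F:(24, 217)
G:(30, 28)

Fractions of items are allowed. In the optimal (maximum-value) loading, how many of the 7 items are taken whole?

Greedy by value/weight ratio, highest first.
Order: E (266/13=20.46) > F (217/24=9.04) > D (214/28=7.64) > C (272/38=7.16) > A (157/27=5.81) > B (24/7=3.43) > G (28/30=0.93)
Fill: take E (13 @ 266) → take F (24 @ 217) → take D (28 @ 214) → take 33/38 of C → 236.21; 98/98 used.
3 item(s) taken whole; one partial (take 33/38 of C).

3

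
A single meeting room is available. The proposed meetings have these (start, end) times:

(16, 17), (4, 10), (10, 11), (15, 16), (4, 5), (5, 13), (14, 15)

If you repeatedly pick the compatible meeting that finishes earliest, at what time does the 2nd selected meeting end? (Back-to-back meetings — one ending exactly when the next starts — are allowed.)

11

Greedy by earliest finish: after sorting by end time, pick each interval compatible with the last pick.
By end time: (4,5), (4,10), (10,11), (5,13), (14,15), (15,16), (16,17).
Pick (4,5); next start ≥ 5 → (10,11); next start ≥ 11 → (14,15); next start ≥ 15 → (15,16); next start ≥ 16 → (16,17).
Selected: (4,5) (10,11) (14,15) (15,16) (16,17)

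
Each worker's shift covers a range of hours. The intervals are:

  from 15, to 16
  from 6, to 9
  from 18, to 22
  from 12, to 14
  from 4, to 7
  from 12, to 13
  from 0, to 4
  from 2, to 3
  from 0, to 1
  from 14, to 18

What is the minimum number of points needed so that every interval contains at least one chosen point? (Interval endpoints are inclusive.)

6

Sorted: [0,1] [2,3] [0,4] [4,7] [6,9] [12,13] [12,14] [15,16] [14,18] [18,22]
{[0,1]} hit by 1; {[2,3],[0,4]} hit by 3; {[4,7],[6,9]} hit by 7; {[12,13],[12,14]} hit by 13; {[15,16],[14,18]} hit by 16; {[18,22]} hit by 22.
Points: 1, 3, 7, 13, 16, 22 (6 total).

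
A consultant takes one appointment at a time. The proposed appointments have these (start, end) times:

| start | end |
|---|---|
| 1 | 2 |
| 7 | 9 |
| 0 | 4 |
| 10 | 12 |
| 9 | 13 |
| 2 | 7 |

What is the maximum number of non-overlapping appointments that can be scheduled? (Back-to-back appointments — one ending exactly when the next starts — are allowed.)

4

Greedy by earliest finish: after sorting by end time, pick each interval compatible with the last pick.
Sorted by end: (1,2)  (0,4)  (2,7)  (7,9)  (10,12)  (9,13)
take (1,2); take (2,7); take (7,9); take (10,12).
Selected 4 appointments.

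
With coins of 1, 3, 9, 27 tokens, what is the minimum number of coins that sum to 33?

33 − 1×27→6 − 2×3→0
Total coins = 1 + 2 = 3

3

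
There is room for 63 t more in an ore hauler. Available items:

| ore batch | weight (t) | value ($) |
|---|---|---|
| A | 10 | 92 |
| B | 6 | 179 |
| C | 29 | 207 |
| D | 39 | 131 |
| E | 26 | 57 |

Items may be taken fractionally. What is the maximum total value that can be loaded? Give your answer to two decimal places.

538.46

Order: B (179/6=29.83) > A (92/10=9.20) > C (207/29=7.14) > D (131/39=3.36) > E (57/26=2.19)
Fill: take B (6 @ 179) → take A (10 @ 92) → take C (29 @ 207) → take 18/39 of D → 60.46; 63/63 used.
Total value = 538.46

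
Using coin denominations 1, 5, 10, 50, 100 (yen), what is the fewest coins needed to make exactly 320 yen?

5

Use the largest denomination that fits, subtract, and repeat.
320 − 3×100→20 − 2×10→0
Total coins = 3 + 2 = 5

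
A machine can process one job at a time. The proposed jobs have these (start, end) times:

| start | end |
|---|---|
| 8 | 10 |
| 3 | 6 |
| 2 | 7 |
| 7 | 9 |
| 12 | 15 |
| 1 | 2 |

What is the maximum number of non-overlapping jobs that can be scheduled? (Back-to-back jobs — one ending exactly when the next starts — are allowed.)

Greedy by earliest finish: after sorting by end time, pick each interval compatible with the last pick.
Sorted by end: (1,2)  (3,6)  (2,7)  (7,9)  (8,10)  (12,15)
take (1,2); take (3,6); take (7,9); skip (8,10); take (12,15).
Selected 4 jobs.

4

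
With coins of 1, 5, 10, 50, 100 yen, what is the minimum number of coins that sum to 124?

124 = 1×100 + 2×10 + 4×1
Total coins = 1 + 2 + 4 = 7

7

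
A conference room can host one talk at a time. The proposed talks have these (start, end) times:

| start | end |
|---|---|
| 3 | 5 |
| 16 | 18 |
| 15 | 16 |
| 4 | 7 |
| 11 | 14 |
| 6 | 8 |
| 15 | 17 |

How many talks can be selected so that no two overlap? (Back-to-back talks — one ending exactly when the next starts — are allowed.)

5

Sort by end time and greedily take each interval whose start is ≥ the last chosen end.
By end time: (3,5), (4,7), (6,8), (11,14), (15,16), (15,17), (16,18).
Pick (3,5); next start ≥ 5 → (6,8); next start ≥ 8 → (11,14); next start ≥ 14 → (15,16); next start ≥ 16 → (16,18).
Selected 5 talks.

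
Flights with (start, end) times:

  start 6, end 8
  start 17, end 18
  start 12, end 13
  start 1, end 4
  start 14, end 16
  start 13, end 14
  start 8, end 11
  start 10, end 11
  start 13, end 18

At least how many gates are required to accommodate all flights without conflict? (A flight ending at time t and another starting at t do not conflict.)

starts: [1, 6, 8, 10, 12, 13, 13, 14, 17]
ends:   [4, 8, 11, 11, 13, 14, 16, 18, 18]
s1→1 e4→0 s6→1 e8→0 s8→1 s10→2  — peak 2.

2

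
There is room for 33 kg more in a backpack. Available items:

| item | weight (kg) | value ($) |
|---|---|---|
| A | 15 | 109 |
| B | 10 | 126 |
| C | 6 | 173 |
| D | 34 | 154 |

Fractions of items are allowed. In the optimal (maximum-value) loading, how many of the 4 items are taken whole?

3

Sort by value per unit weight and fill in that order.
Ratios (sorted): C 28.83, B 12.60, A 7.27, D 4.53
take C (6 @ 173); take B (10 @ 126); take A (15 @ 109); take 2/34 of D → 9.06. Capacity used 33/33.
3 item(s) taken whole; one partial (take 2/34 of D).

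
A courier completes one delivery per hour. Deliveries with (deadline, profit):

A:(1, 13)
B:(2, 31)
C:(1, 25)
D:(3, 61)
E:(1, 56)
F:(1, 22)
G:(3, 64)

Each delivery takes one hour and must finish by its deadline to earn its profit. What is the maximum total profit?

181

Profit order: G=64 D=61 E=56 B=31 C=25 F=22 A=13
Assign: G→slot 3, D→slot 2, E→slot 1, B skipped, C skipped, F skipped, A skipped.
Slots: [1:E] [2:D] [3:G]
Profit = 56 + 61 + 64 = 181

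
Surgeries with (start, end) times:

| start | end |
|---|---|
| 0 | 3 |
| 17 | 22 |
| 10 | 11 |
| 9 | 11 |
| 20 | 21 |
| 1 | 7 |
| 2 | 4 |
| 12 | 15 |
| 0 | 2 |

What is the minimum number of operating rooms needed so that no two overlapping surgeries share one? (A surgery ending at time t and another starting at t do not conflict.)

The answer is the maximum number of intervals overlapping at any instant.
starts: [0, 0, 1, 2, 9, 10, 12, 17, 20]
ends:   [2, 3, 4, 7, 11, 11, 15, 21, 22]
s0→1 s0→2 s1→3  — peak 3.

3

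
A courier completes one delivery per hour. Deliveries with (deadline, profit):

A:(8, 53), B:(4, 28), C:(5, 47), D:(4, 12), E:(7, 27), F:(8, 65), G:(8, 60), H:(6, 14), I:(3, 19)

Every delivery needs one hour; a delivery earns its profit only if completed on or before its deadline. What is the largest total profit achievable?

By profit: F(d8,65), G(d8,60), A(d8,53), C(d5,47), B(d4,28), E(d7,27), I(d3,19), H(d6,14), D(d4,12)
F→slot 8; G→slot 7; A→slot 6; C→slot 5; B→slot 4; E→slot 3; I→slot 2; H→slot 1; D skipped.
Profit = 14 + 19 + 27 + 28 + 47 + 53 + 60 + 65 = 313

313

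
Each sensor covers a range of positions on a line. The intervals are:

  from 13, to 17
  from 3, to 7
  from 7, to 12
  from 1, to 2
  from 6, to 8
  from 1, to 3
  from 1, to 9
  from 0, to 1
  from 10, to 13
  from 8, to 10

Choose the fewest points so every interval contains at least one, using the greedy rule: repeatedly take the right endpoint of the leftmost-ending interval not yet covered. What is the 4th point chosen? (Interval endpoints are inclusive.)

17

Process intervals by earliest right end; each time one isn't hit yet, stab at its right endpoint.
By right end: [0,1]  [1,2]  [1,3]  [3,7]  [6,8]  [1,9]  [8,10]  [7,12]  [10,13]  [13,17]
[0,1] uncovered → point at 1; [3,7] uncovered → point at 7; [8,10] uncovered → point at 10; [13,17] uncovered → point at 17.
Points: 1, 7, 10, 17 (4 total).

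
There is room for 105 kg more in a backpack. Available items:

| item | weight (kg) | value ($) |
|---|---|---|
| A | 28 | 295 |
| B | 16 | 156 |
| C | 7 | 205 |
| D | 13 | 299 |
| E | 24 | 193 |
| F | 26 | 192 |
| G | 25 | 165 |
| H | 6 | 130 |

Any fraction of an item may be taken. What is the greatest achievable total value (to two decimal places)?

Ratios (sorted): C 29.29, D 23.00, H 21.67, A 10.54, B 9.75, E 8.04, F 7.38, G 6.60
take C (7 @ 205); take D (13 @ 299); take H (6 @ 130); take A (28 @ 295); take B (16 @ 156); take E (24 @ 193); take 11/26 of F → 81.23. Capacity used 105/105.
Total value = 1359.23

1359.23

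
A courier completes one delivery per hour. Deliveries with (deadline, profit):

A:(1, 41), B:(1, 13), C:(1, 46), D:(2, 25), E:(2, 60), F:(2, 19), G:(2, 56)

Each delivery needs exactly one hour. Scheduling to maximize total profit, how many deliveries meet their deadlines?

2

Take jobs in profit order; each goes to the latest open slot no later than its deadline.
Profit order: E=60 G=56 C=46 A=41 D=25 F=19 B=13
Assign: E→slot 2, G→slot 1, C skipped, A skipped, D skipped, F skipped, B skipped.
Slots: [1:G] [2:E]
2 of 7 scheduled.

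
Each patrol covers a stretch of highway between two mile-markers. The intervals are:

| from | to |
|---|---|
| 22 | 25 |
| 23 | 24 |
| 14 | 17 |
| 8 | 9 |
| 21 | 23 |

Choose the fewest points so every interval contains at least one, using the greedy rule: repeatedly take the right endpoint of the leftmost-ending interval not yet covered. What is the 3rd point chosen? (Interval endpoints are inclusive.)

Sort by right endpoint; whenever an interval is uncovered, place a point at its right end.
By right end: [8,9]  [14,17]  [21,23]  [23,24]  [22,25]
[8,9] uncovered → point at 9; [14,17] uncovered → point at 17; [21,23] uncovered → point at 23.
Points: 9, 17, 23 (3 total).

23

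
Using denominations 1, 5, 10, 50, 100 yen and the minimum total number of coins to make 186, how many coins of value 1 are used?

1

186 − 1×100→86 − 1×50→36 − 3×10→6 − 1×5→1 − 1×1→0
Count of 1: 1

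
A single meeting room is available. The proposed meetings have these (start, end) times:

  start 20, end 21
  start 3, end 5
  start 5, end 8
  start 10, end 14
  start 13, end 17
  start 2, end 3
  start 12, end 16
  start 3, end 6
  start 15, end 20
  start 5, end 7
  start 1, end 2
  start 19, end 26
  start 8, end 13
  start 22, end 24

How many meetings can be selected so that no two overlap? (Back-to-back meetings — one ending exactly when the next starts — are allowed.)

8

Sort by end time and greedily take each interval whose start is ≥ the last chosen end.
By end time: (1,2), (2,3), (3,5), (3,6), (5,7), (5,8), (8,13), (10,14), (12,16), (13,17), (15,20), (20,21), (22,24), (19,26).
Pick (1,2); next start ≥ 2 → (2,3); next start ≥ 3 → (3,5); next start ≥ 5 → (5,7); next start ≥ 7 → (8,13); next start ≥ 13 → (13,17); next start ≥ 17 → (20,21); next start ≥ 21 → (22,24).
Selected 8 meetings.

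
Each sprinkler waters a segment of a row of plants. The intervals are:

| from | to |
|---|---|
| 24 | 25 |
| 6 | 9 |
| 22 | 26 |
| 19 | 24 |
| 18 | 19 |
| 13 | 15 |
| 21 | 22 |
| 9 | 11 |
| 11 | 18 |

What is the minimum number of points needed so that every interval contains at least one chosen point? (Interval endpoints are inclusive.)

5

Sort by right endpoint; whenever an interval is uncovered, place a point at its right end.
By right end: [6,9]  [9,11]  [13,15]  [11,18]  [18,19]  [21,22]  [19,24]  [24,25]  [22,26]
[6,9] uncovered → point at 9; [13,15] uncovered → point at 15; [18,19] uncovered → point at 19; [21,22] uncovered → point at 22; [24,25] uncovered → point at 25.
Points: 9, 15, 19, 22, 25 (5 total).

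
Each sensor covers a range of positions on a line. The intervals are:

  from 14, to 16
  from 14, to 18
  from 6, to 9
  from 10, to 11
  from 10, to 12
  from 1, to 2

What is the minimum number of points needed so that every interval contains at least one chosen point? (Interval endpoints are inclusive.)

Process intervals by earliest right end; each time one isn't hit yet, stab at its right endpoint.
Sorted: [1,2] [6,9] [10,11] [10,12] [14,16] [14,18]
{[1,2]} hit by 2; {[6,9]} hit by 9; {[10,11],[10,12]} hit by 11; {[14,16],[14,18]} hit by 16.
Points: 2, 9, 11, 16 (4 total).

4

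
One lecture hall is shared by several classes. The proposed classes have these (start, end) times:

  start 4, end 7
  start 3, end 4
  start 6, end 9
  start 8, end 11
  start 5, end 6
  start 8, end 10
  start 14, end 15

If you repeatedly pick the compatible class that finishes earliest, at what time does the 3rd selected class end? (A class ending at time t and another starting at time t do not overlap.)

9

Greedy by earliest finish: after sorting by end time, pick each interval compatible with the last pick.
Sorted by end: (3,4)  (5,6)  (4,7)  (6,9)  (8,10)  (8,11)  (14,15)
take (3,4); take (5,6); take (6,9); skip (8,11); take (14,15).
Selected: (3,4) (5,6) (6,9) (14,15)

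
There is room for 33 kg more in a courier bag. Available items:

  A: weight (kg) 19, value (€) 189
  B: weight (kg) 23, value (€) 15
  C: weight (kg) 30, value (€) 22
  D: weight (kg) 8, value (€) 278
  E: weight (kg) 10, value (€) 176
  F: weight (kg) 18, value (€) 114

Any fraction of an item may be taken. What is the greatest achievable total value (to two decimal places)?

603.21

Sort by value per unit weight and fill in that order.
Ratios (sorted): D 34.75, E 17.60, A 9.95, F 6.33, C 0.73, B 0.65
take D (8 @ 278); take E (10 @ 176); take 15/19 of A → 149.21. Capacity used 33/33.
Total value = 603.21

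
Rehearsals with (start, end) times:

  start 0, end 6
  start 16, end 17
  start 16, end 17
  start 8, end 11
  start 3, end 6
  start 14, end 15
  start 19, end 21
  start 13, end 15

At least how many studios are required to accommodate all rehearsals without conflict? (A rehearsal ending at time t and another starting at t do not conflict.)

The answer is the maximum number of intervals overlapping at any instant.
starts: [0, 3, 8, 13, 14, 16, 16, 19]
ends:   [6, 6, 11, 15, 15, 17, 17, 21]
s0→1 s3→2  — peak 2.

2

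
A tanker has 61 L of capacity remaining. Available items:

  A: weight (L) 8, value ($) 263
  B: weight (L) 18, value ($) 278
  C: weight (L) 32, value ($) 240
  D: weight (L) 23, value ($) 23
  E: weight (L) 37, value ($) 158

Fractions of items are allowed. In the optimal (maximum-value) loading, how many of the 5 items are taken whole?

3

Greedy by value/weight ratio, highest first.
Order: A (263/8=32.88) > B (278/18=15.44) > C (240/32=7.50) > E (158/37=4.27) > D (23/23=1.00)
Fill: take A (8 @ 263) → take B (18 @ 278) → take C (32 @ 240) → take 3/37 of E → 12.81; 61/61 used.
3 item(s) taken whole; one partial (take 3/37 of E).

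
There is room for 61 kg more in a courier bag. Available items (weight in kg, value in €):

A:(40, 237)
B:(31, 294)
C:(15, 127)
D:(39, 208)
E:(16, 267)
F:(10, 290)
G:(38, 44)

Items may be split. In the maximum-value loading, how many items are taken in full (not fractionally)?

Order: F (290/10=29.00) > E (267/16=16.69) > B (294/31=9.48) > C (127/15=8.47) > A (237/40=5.92) > D (208/39=5.33) > G (44/38=1.16)
Fill: take F (10 @ 290) → take E (16 @ 267) → take B (31 @ 294) → take 4/15 of C → 33.87; 61/61 used.
3 item(s) taken whole; one partial (take 4/15 of C).

3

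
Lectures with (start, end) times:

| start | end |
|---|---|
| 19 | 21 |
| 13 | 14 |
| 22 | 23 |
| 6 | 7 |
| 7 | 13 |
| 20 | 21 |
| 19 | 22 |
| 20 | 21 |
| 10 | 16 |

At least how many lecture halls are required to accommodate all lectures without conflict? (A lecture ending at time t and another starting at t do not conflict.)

4

starts: [6, 7, 10, 13, 19, 19, 20, 20, 22]
ends:   [7, 13, 14, 16, 21, 21, 21, 22, 23]
s6→1 e7→0 s7→1 s10→2 e13→1 s13→2 e14→1 e16→0 s19→1 s19→2 s20→3 s20→4  — peak 4.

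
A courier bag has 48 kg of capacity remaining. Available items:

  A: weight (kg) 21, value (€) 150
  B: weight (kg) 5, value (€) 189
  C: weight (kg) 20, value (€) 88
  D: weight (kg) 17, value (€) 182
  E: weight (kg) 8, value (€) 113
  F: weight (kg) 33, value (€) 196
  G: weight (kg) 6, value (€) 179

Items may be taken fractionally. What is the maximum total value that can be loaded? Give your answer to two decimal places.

Ratios (sorted): B 37.80, G 29.83, E 14.12, D 10.71, A 7.14, F 5.94, C 4.40
take B (5 @ 189); take G (6 @ 179); take E (8 @ 113); take D (17 @ 182); take 12/21 of A → 85.71. Capacity used 48/48.
Total value = 748.71

748.71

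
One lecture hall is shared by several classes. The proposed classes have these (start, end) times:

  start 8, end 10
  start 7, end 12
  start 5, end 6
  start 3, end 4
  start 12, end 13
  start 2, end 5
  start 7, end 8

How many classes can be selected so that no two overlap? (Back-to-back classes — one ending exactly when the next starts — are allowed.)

5

By end time: (3,4), (2,5), (5,6), (7,8), (8,10), (7,12), (12,13).
Pick (3,4); next start ≥ 4 → (5,6); next start ≥ 6 → (7,8); next start ≥ 8 → (8,10); next start ≥ 10 → (12,13).
Selected 5 classes.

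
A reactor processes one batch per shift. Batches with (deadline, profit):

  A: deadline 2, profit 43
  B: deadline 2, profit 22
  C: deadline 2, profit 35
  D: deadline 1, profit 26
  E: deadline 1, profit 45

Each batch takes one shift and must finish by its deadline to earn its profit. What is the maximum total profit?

88

Take jobs in profit order; each goes to the latest open slot no later than its deadline.
By profit: E(d1,45), A(d2,43), C(d2,35), D(d1,26), B(d2,22)
E→slot 1; A→slot 2; C skipped; D skipped; B skipped.
Profit = 45 + 43 = 88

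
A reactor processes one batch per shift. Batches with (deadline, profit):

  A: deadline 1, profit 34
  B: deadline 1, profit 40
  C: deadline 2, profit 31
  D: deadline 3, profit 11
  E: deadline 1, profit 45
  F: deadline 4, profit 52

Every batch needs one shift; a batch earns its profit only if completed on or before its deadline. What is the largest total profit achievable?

139

Sort by profit descending; place each in the latest free slot ≤ its deadline.
Profit order: F=52 E=45 B=40 A=34 C=31 D=11
Assign: F→slot 4, E→slot 1, B skipped, A skipped, C→slot 2, D→slot 3.
Slots: [1:E] [2:C] [3:D] [4:F]
Profit = 45 + 31 + 11 + 52 = 139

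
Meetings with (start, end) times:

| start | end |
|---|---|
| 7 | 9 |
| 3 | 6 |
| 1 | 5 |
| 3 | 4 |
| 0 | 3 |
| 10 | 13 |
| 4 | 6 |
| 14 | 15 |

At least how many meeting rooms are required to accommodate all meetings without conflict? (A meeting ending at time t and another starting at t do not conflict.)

Events (time:±→running): 0:+→1 1:+→2 3:-→1 3:+→2 3:+→3 … peak 3.

3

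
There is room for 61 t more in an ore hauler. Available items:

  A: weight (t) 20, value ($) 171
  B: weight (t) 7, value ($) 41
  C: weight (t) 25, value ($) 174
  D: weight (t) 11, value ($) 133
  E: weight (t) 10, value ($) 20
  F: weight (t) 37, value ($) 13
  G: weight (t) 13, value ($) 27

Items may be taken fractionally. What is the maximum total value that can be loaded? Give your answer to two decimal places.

507.29

Ratios (sorted): D 12.09, A 8.55, C 6.96, B 5.86, G 2.08, E 2.00, F 0.35
take D (11 @ 133); take A (20 @ 171); take C (25 @ 174); take 5/7 of B → 29.29. Capacity used 61/61.
Total value = 507.29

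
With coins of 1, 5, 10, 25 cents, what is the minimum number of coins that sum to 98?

98 = 3×25 + 2×10 + 3×1
Total coins = 3 + 2 + 3 = 8

8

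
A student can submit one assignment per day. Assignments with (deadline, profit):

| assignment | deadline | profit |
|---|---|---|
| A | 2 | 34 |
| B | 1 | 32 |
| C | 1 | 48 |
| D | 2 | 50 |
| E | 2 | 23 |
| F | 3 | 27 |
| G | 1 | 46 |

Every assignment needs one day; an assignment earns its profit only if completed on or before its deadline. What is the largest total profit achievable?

125

Sort by profit descending; place each in the latest free slot ≤ its deadline.
By profit: D(d2,50), C(d1,48), G(d1,46), A(d2,34), B(d1,32), F(d3,27), E(d2,23)
D→slot 2; C→slot 1; G skipped; A skipped; B skipped; F→slot 3; E skipped.
Profit = 48 + 50 + 27 = 125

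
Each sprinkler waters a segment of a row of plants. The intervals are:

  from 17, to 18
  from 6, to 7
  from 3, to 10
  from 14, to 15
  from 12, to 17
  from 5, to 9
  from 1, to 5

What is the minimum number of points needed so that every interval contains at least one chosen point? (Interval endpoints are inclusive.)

4

Sorted: [1,5] [6,7] [5,9] [3,10] [14,15] [12,17] [17,18]
{[1,5]} hit by 5; {[6,7],[5,9],[3,10]} hit by 7; {[14,15],[12,17]} hit by 15; {[17,18]} hit by 18.
Points: 5, 7, 15, 18 (4 total).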